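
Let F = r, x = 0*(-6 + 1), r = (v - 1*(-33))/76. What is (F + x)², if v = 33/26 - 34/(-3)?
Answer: 12652249/35141184 ≈ 0.36004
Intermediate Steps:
v = 983/78 (v = 33*(1/26) - 34*(-⅓) = 33/26 + 34/3 = 983/78 ≈ 12.603)
r = 3557/5928 (r = (983/78 - 1*(-33))/76 = (983/78 + 33)*(1/76) = (3557/78)*(1/76) = 3557/5928 ≈ 0.60003)
x = 0 (x = 0*(-5) = 0)
F = 3557/5928 ≈ 0.60003
(F + x)² = (3557/5928 + 0)² = (3557/5928)² = 12652249/35141184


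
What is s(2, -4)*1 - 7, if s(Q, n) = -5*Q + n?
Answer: -21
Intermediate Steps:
s(Q, n) = n - 5*Q
s(2, -4)*1 - 7 = (-4 - 5*2)*1 - 7 = (-4 - 10)*1 - 7 = -14*1 - 7 = -14 - 7 = -21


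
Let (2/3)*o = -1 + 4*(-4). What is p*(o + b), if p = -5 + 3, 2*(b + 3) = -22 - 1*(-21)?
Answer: 58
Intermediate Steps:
b = -7/2 (b = -3 + (-22 - 1*(-21))/2 = -3 + (-22 + 21)/2 = -3 + (1/2)*(-1) = -3 - 1/2 = -7/2 ≈ -3.5000)
o = -51/2 (o = 3*(-1 + 4*(-4))/2 = 3*(-1 - 16)/2 = (3/2)*(-17) = -51/2 ≈ -25.500)
p = -2
p*(o + b) = -2*(-51/2 - 7/2) = -2*(-29) = 58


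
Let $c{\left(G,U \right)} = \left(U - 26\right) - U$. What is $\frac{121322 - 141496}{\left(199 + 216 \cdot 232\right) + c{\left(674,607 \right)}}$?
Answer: $- \frac{20174}{50285} \approx -0.40119$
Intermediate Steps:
$c{\left(G,U \right)} = -26$ ($c{\left(G,U \right)} = \left(-26 + U\right) - U = -26$)
$\frac{121322 - 141496}{\left(199 + 216 \cdot 232\right) + c{\left(674,607 \right)}} = \frac{121322 - 141496}{\left(199 + 216 \cdot 232\right) - 26} = - \frac{20174}{\left(199 + 50112\right) - 26} = - \frac{20174}{50311 - 26} = - \frac{20174}{50285}$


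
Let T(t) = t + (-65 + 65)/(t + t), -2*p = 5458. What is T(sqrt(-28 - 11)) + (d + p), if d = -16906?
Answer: -19635 + I*sqrt(39) ≈ -19635.0 + 6.245*I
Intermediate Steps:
p = -2729 (p = -1/2*5458 = -2729)
T(t) = t (T(t) = t + 0/((2*t)) = t + 0*(1/(2*t)) = t + 0 = t)
T(sqrt(-28 - 11)) + (d + p) = sqrt(-28 - 11) + (-16906 - 2729) = sqrt(-39) - 19635 = I*sqrt(39) - 19635 = -19635 + I*sqrt(39)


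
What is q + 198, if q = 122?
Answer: 320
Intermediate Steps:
q + 198 = 122 + 198 = 320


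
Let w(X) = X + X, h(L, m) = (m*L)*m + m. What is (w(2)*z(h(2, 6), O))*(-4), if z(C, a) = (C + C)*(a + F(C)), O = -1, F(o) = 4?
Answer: -7488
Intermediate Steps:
h(L, m) = m + L*m² (h(L, m) = (L*m)*m + m = L*m² + m = m + L*m²)
z(C, a) = 2*C*(4 + a) (z(C, a) = (C + C)*(a + 4) = (2*C)*(4 + a) = 2*C*(4 + a))
w(X) = 2*X
(w(2)*z(h(2, 6), O))*(-4) = ((2*2)*(2*(6*(1 + 2*6))*(4 - 1)))*(-4) = (4*(2*(6*(1 + 12))*3))*(-4) = (4*(2*(6*13)*3))*(-4) = (4*(2*78*3))*(-4) = (4*468)*(-4) = 1872*(-4) = -7488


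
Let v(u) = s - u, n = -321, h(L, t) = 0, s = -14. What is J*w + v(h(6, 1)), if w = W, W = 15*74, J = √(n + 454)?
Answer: -14 + 1110*√133 ≈ 12787.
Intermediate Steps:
J = √133 (J = √(-321 + 454) = √133 ≈ 11.533)
v(u) = -14 - u
W = 1110
w = 1110
J*w + v(h(6, 1)) = √133*1110 + (-14 - 1*0) = 1110*√133 + (-14 + 0) = 1110*√133 - 14 = -14 + 1110*√133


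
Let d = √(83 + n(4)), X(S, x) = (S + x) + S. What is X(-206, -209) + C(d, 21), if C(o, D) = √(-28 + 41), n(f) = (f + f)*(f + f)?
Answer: -621 + √13 ≈ -617.39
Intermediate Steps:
X(S, x) = x + 2*S
n(f) = 4*f² (n(f) = (2*f)*(2*f) = 4*f²)
d = 7*√3 (d = √(83 + 4*4²) = √(83 + 4*16) = √(83 + 64) = √147 = 7*√3 ≈ 12.124)
C(o, D) = √13
X(-206, -209) + C(d, 21) = (-209 + 2*(-206)) + √13 = (-209 - 412) + √13 = -621 + √13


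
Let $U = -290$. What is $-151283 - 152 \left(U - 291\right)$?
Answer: $-62971$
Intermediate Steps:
$-151283 - 152 \left(U - 291\right) = -151283 - 152 \left(-290 - 291\right) = -151283 - -88312 = -151283 + 88312 = -62971$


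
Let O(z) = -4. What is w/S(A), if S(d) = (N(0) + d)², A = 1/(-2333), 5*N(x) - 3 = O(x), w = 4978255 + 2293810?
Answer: 989526064894625/5466244 ≈ 1.8102e+8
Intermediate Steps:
w = 7272065
N(x) = -⅕ (N(x) = ⅗ + (⅕)*(-4) = ⅗ - ⅘ = -⅕)
A = -1/2333 ≈ -0.00042863
S(d) = (-⅕ + d)²
w/S(A) = 7272065/(((-1 + 5*(-1/2333))²/25)) = 7272065/(((-1 - 5/2333)²/25)) = 7272065/(((-2338/2333)²/25)) = 7272065/(((1/25)*(5466244/5442889))) = 7272065/(5466244/136072225) = 7272065*(136072225/5466244) = 989526064894625/5466244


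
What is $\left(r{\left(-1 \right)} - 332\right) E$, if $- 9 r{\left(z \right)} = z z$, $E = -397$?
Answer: $\frac{1186633}{9} \approx 1.3185 \cdot 10^{5}$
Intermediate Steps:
$r{\left(z \right)} = - \frac{z^{2}}{9}$ ($r{\left(z \right)} = - \frac{z z}{9} = - \frac{z^{2}}{9}$)
$\left(r{\left(-1 \right)} - 332\right) E = \left(- \frac{\left(-1\right)^{2}}{9} - 332\right) \left(-397\right) = \left(\left(- \frac{1}{9}\right) 1 - 332\right) \left(-397\right) = \left(- \frac{1}{9} - 332\right) \left(-397\right) = \left(- \frac{2989}{9}\right) \left(-397\right) = \frac{1186633}{9}$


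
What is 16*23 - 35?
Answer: 333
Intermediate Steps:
16*23 - 35 = 368 - 35 = 333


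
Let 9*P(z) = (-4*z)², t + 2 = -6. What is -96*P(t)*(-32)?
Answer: 1048576/3 ≈ 3.4953e+5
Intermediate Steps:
t = -8 (t = -2 - 6 = -8)
P(z) = 16*z²/9 (P(z) = (-4*z)²/9 = (16*z²)/9 = 16*z²/9)
-96*P(t)*(-32) = -512*(-8)²/3*(-32) = -512*64/3*(-32) = -96*1024/9*(-32) = -32768/3*(-32) = 1048576/3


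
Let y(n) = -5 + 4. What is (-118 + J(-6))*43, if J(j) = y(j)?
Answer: -5117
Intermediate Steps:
y(n) = -1
J(j) = -1
(-118 + J(-6))*43 = (-118 - 1)*43 = -119*43 = -5117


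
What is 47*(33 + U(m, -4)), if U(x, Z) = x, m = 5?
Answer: 1786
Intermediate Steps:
47*(33 + U(m, -4)) = 47*(33 + 5) = 47*38 = 1786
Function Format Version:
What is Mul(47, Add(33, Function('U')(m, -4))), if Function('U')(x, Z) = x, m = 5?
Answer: 1786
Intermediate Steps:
Mul(47, Add(33, Function('U')(m, -4))) = Mul(47, Add(33, 5)) = Mul(47, 38) = 1786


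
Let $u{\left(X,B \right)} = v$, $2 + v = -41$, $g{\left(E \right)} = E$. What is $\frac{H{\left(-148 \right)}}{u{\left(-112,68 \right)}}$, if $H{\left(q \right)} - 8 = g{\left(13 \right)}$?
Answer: $- \frac{21}{43} \approx -0.48837$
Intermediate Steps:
$H{\left(q \right)} = 21$ ($H{\left(q \right)} = 8 + 13 = 21$)
$v = -43$ ($v = -2 - 41 = -43$)
$u{\left(X,B \right)} = -43$
$\frac{H{\left(-148 \right)}}{u{\left(-112,68 \right)}} = \frac{21}{-43} = 21 \left(- \frac{1}{43}\right) = - \frac{21}{43}$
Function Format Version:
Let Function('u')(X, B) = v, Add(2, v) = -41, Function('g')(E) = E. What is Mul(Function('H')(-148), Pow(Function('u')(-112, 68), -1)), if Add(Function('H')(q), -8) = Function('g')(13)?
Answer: Rational(-21, 43) ≈ -0.48837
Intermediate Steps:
Function('H')(q) = 21 (Function('H')(q) = Add(8, 13) = 21)
v = -43 (v = Add(-2, -41) = -43)
Function('u')(X, B) = -43
Mul(Function('H')(-148), Pow(Function('u')(-112, 68), -1)) = Mul(21, Pow(-43, -1)) = Mul(21, Rational(-1, 43)) = Rational(-21, 43)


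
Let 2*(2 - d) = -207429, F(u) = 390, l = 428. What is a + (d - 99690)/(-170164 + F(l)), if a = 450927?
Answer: 153111352943/339548 ≈ 4.5093e+5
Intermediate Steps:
d = 207433/2 (d = 2 - 1/2*(-207429) = 2 + 207429/2 = 207433/2 ≈ 1.0372e+5)
a + (d - 99690)/(-170164 + F(l)) = 450927 + (207433/2 - 99690)/(-170164 + 390) = 450927 + (8053/2)/(-169774) = 450927 + (8053/2)*(-1/169774) = 450927 - 8053/339548 = 153111352943/339548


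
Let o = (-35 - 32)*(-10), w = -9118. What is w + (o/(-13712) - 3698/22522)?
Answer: -703975432267/77205416 ≈ -9118.2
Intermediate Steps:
o = 670 (o = -67*(-10) = 670)
w + (o/(-13712) - 3698/22522) = -9118 + (670/(-13712) - 3698/22522) = -9118 + (670*(-1/13712) - 3698*1/22522) = -9118 + (-335/6856 - 1849/11261) = -9118 - 16449179/77205416 = -703975432267/77205416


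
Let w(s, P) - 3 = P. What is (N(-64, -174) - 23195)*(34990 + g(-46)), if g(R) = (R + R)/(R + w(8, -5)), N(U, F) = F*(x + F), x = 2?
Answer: 2827206899/12 ≈ 2.3560e+8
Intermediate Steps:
w(s, P) = 3 + P
N(U, F) = F*(2 + F)
g(R) = 2*R/(-2 + R) (g(R) = (R + R)/(R + (3 - 5)) = (2*R)/(R - 2) = (2*R)/(-2 + R) = 2*R/(-2 + R))
(N(-64, -174) - 23195)*(34990 + g(-46)) = (-174*(2 - 174) - 23195)*(34990 + 2*(-46)/(-2 - 46)) = (-174*(-172) - 23195)*(34990 + 2*(-46)/(-48)) = (29928 - 23195)*(34990 + 2*(-46)*(-1/48)) = 6733*(34990 + 23/12) = 6733*(419903/12) = 2827206899/12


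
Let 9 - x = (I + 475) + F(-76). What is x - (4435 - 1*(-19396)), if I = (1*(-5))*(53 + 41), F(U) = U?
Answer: -23751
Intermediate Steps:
I = -470 (I = -5*94 = -470)
x = 80 (x = 9 - ((-470 + 475) - 76) = 9 - (5 - 76) = 9 - 1*(-71) = 9 + 71 = 80)
x - (4435 - 1*(-19396)) = 80 - (4435 - 1*(-19396)) = 80 - (4435 + 19396) = 80 - 1*23831 = 80 - 23831 = -23751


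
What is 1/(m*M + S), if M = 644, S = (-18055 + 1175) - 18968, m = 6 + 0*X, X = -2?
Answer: -1/31984 ≈ -3.1266e-5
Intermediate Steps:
m = 6 (m = 6 + 0*(-2) = 6 + 0 = 6)
S = -35848 (S = -16880 - 18968 = -35848)
1/(m*M + S) = 1/(6*644 - 35848) = 1/(3864 - 35848) = 1/(-31984) = -1/31984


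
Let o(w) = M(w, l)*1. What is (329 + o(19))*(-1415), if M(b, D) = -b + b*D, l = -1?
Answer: -411765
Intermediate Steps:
M(b, D) = -b + D*b
o(w) = -2*w (o(w) = (w*(-1 - 1))*1 = (w*(-2))*1 = -2*w*1 = -2*w)
(329 + o(19))*(-1415) = (329 - 2*19)*(-1415) = (329 - 38)*(-1415) = 291*(-1415) = -411765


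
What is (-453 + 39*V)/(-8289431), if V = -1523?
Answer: 59850/8289431 ≈ 0.0072200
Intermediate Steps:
(-453 + 39*V)/(-8289431) = (-453 + 39*(-1523))/(-8289431) = (-453 - 59397)*(-1/8289431) = -59850*(-1/8289431) = 59850/8289431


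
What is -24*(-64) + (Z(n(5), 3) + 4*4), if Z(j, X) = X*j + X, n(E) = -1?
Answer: 1552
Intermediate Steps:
Z(j, X) = X + X*j
-24*(-64) + (Z(n(5), 3) + 4*4) = -24*(-64) + (3*(1 - 1) + 4*4) = 1536 + (3*0 + 16) = 1536 + (0 + 16) = 1536 + 16 = 1552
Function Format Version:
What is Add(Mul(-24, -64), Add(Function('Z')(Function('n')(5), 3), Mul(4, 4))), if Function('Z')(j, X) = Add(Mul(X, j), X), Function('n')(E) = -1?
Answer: 1552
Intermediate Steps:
Function('Z')(j, X) = Add(X, Mul(X, j))
Add(Mul(-24, -64), Add(Function('Z')(Function('n')(5), 3), Mul(4, 4))) = Add(Mul(-24, -64), Add(Mul(3, Add(1, -1)), Mul(4, 4))) = Add(1536, Add(Mul(3, 0), 16)) = Add(1536, Add(0, 16)) = Add(1536, 16) = 1552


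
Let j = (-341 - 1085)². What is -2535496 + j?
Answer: -502020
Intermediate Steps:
j = 2033476 (j = (-1426)² = 2033476)
-2535496 + j = -2535496 + 2033476 = -502020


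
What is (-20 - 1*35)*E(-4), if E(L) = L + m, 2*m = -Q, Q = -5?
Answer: 165/2 ≈ 82.500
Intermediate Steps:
m = 5/2 (m = (-1*(-5))/2 = (1/2)*5 = 5/2 ≈ 2.5000)
E(L) = 5/2 + L (E(L) = L + 5/2 = 5/2 + L)
(-20 - 1*35)*E(-4) = (-20 - 1*35)*(5/2 - 4) = (-20 - 35)*(-3/2) = -55*(-3/2) = 165/2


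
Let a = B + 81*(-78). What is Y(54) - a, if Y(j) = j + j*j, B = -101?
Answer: 9389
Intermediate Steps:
a = -6419 (a = -101 + 81*(-78) = -101 - 6318 = -6419)
Y(j) = j + j²
Y(54) - a = 54*(1 + 54) - 1*(-6419) = 54*55 + 6419 = 2970 + 6419 = 9389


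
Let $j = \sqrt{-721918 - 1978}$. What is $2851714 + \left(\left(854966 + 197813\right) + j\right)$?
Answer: $3904493 + 2 i \sqrt{180974} \approx 3.9045 \cdot 10^{6} + 850.82 i$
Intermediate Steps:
$j = 2 i \sqrt{180974}$ ($j = \sqrt{-723896} = 2 i \sqrt{180974} \approx 850.82 i$)
$2851714 + \left(\left(854966 + 197813\right) + j\right) = 2851714 + \left(\left(854966 + 197813\right) + 2 i \sqrt{180974}\right) = 2851714 + \left(1052779 + 2 i \sqrt{180974}\right) = 3904493 + 2 i \sqrt{180974}$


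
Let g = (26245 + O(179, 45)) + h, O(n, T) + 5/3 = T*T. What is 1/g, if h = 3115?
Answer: 3/94150 ≈ 3.1864e-5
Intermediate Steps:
O(n, T) = -5/3 + T² (O(n, T) = -5/3 + T*T = -5/3 + T²)
g = 94150/3 (g = (26245 + (-5/3 + 45²)) + 3115 = (26245 + (-5/3 + 2025)) + 3115 = (26245 + 6070/3) + 3115 = 84805/3 + 3115 = 94150/3 ≈ 31383.)
1/g = 1/(94150/3) = 3/94150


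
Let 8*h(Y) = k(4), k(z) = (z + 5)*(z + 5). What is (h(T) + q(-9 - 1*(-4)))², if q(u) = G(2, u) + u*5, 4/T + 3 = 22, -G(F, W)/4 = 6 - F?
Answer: 61009/64 ≈ 953.27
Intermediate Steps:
G(F, W) = -24 + 4*F (G(F, W) = -4*(6 - F) = -24 + 4*F)
T = 4/19 (T = 4/(-3 + 22) = 4/19 ≈ 0.21053)
k(z) = (5 + z)² (k(z) = (5 + z)*(5 + z) = (5 + z)²)
h(Y) = 81/8 (h(Y) = (5 + 4)²/8 = (⅛)*9² = (⅛)*81 = 81/8)
q(u) = -16 + 5*u (q(u) = (-24 + 4*2) + u*5 = (-24 + 8) + 5*u = -16 + 5*u)
(h(T) + q(-9 - 1*(-4)))² = (81/8 + (-16 + 5*(-9 - 1*(-4))))² = (81/8 + (-16 + 5*(-9 + 4)))² = (81/8 + (-16 + 5*(-5)))² = (81/8 + (-16 - 25))² = (81/8 - 41)² = (-247/8)² = 61009/64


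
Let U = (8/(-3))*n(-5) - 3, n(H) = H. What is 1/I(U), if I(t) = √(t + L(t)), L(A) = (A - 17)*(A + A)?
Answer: -3*I*√1147/1147 ≈ -0.088581*I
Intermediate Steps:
L(A) = 2*A*(-17 + A) (L(A) = (-17 + A)*(2*A) = 2*A*(-17 + A))
U = 31/3 (U = (8/(-3))*(-5) - 3 = (8*(-⅓))*(-5) - 3 = -8/3*(-5) - 3 = 40/3 - 3 = 31/3 ≈ 10.333)
I(t) = √(t + 2*t*(-17 + t))
1/I(U) = 1/(√(31*(-33 + 2*(31/3))/3)) = 1/(√(31*(-33 + 62/3)/3)) = 1/(√((31/3)*(-37/3))) = 1/(√(-1147/9)) = 1/(I*√1147/3) = -3*I*√1147/1147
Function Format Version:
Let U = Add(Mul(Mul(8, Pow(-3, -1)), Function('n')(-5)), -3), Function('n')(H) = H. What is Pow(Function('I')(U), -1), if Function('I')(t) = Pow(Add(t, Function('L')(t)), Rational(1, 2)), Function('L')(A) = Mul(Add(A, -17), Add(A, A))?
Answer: Mul(Rational(-3, 1147), I, Pow(1147, Rational(1, 2))) ≈ Mul(-0.088581, I)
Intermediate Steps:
Function('L')(A) = Mul(2, A, Add(-17, A)) (Function('L')(A) = Mul(Add(-17, A), Mul(2, A)) = Mul(2, A, Add(-17, A)))
U = Rational(31, 3) (U = Add(Mul(Mul(8, Pow(-3, -1)), -5), -3) = Add(Mul(Mul(8, Rational(-1, 3)), -5), -3) = Add(Mul(Rational(-8, 3), -5), -3) = Add(Rational(40, 3), -3) = Rational(31, 3) ≈ 10.333)
Function('I')(t) = Pow(Add(t, Mul(2, t, Add(-17, t))), Rational(1, 2))
Pow(Function('I')(U), -1) = Pow(Pow(Mul(Rational(31, 3), Add(-33, Mul(2, Rational(31, 3)))), Rational(1, 2)), -1) = Pow(Pow(Mul(Rational(31, 3), Add(-33, Rational(62, 3))), Rational(1, 2)), -1) = Pow(Pow(Mul(Rational(31, 3), Rational(-37, 3)), Rational(1, 2)), -1) = Pow(Pow(Rational(-1147, 9), Rational(1, 2)), -1) = Pow(Mul(Rational(1, 3), I, Pow(1147, Rational(1, 2))), -1) = Mul(Rational(-3, 1147), I, Pow(1147, Rational(1, 2)))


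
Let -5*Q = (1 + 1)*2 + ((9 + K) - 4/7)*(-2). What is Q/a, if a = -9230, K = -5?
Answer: -2/32305 ≈ -6.1910e-5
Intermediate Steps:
Q = 4/7 (Q = -((1 + 1)*2 + ((9 - 5) - 4/7)*(-2))/5 = -(2*2 + (4 - 4*⅐)*(-2))/5 = -(4 + (4 - 4/7)*(-2))/5 = -(4 + (24/7)*(-2))/5 = -(4 - 48/7)/5 = -⅕*(-20/7) = 4/7 ≈ 0.57143)
Q/a = (4/7)/(-9230) = (4/7)*(-1/9230) = -2/32305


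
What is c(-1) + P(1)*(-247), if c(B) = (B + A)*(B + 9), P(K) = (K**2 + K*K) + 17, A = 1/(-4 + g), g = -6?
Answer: -23509/5 ≈ -4701.8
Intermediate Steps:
A = -1/10 (A = 1/(-4 - 6) = 1/(-10) = -1/10 ≈ -0.10000)
P(K) = 17 + 2*K**2 (P(K) = (K**2 + K**2) + 17 = 2*K**2 + 17 = 17 + 2*K**2)
c(B) = (9 + B)*(-1/10 + B) (c(B) = (B - 1/10)*(B + 9) = (-1/10 + B)*(9 + B) = (9 + B)*(-1/10 + B))
c(-1) + P(1)*(-247) = (-9/10 + (-1)**2 + (89/10)*(-1)) + (17 + 2*1**2)*(-247) = (-9/10 + 1 - 89/10) + (17 + 2*1)*(-247) = -44/5 + (17 + 2)*(-247) = -44/5 + 19*(-247) = -44/5 - 4693 = -23509/5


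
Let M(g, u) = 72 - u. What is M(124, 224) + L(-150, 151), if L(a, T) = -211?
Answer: -363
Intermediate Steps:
M(124, 224) + L(-150, 151) = (72 - 1*224) - 211 = (72 - 224) - 211 = -152 - 211 = -363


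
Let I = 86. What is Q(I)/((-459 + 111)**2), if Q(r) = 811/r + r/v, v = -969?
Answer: 778463/10092080736 ≈ 7.7136e-5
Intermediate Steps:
Q(r) = 811/r - r/969 (Q(r) = 811/r + r/(-969) = 811/r + r*(-1/969) = 811/r - r/969)
Q(I)/((-459 + 111)**2) = (811/86 - 1/969*86)/((-459 + 111)**2) = (811*(1/86) - 86/969)/((-348)**2) = (811/86 - 86/969)/121104 = (778463/83334)*(1/121104) = 778463/10092080736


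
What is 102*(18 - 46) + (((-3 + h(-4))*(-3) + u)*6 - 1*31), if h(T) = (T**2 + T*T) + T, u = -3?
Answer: -3355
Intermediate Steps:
h(T) = T + 2*T**2 (h(T) = (T**2 + T**2) + T = 2*T**2 + T = T + 2*T**2)
102*(18 - 46) + (((-3 + h(-4))*(-3) + u)*6 - 1*31) = 102*(18 - 46) + (((-3 - 4*(1 + 2*(-4)))*(-3) - 3)*6 - 1*31) = 102*(-28) + (((-3 - 4*(1 - 8))*(-3) - 3)*6 - 31) = -2856 + (((-3 - 4*(-7))*(-3) - 3)*6 - 31) = -2856 + (((-3 + 28)*(-3) - 3)*6 - 31) = -2856 + ((25*(-3) - 3)*6 - 31) = -2856 + ((-75 - 3)*6 - 31) = -2856 + (-78*6 - 31) = -2856 + (-468 - 31) = -2856 - 499 = -3355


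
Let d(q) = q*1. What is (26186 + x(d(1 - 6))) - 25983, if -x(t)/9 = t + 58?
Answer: -274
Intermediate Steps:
d(q) = q
x(t) = -522 - 9*t (x(t) = -9*(t + 58) = -9*(58 + t) = -522 - 9*t)
(26186 + x(d(1 - 6))) - 25983 = (26186 + (-522 - 9*(1 - 6))) - 25983 = (26186 + (-522 - 9*(-5))) - 25983 = (26186 + (-522 + 45)) - 25983 = (26186 - 477) - 25983 = 25709 - 25983 = -274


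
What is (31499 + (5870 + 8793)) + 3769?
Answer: 49931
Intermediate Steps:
(31499 + (5870 + 8793)) + 3769 = (31499 + 14663) + 3769 = 46162 + 3769 = 49931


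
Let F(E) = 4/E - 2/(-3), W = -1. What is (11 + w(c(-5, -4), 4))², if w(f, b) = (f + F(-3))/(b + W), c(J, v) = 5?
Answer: 12544/81 ≈ 154.86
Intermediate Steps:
F(E) = ⅔ + 4/E (F(E) = 4/E - 2*(-⅓) = 4/E + ⅔ = ⅔ + 4/E)
w(f, b) = (-⅔ + f)/(-1 + b) (w(f, b) = (f + (⅔ + 4/(-3)))/(b - 1) = (f + (⅔ + 4*(-⅓)))/(-1 + b) = (f + (⅔ - 4/3))/(-1 + b) = (f - ⅔)/(-1 + b) = (-⅔ + f)/(-1 + b))
(11 + w(c(-5, -4), 4))² = (11 + (-⅔ + 5)/(-1 + 4))² = (11 + (13/3)/3)² = (11 + (⅓)*(13/3))² = (11 + 13/9)² = (112/9)² = 12544/81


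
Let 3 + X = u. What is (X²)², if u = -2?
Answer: 625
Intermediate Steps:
X = -5 (X = -3 - 2 = -5)
(X²)² = ((-5)²)² = 25² = 625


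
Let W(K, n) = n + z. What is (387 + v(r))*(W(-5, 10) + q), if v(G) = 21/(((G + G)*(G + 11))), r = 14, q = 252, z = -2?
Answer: 503139/5 ≈ 1.0063e+5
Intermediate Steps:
W(K, n) = -2 + n (W(K, n) = n - 2 = -2 + n)
v(G) = 21/(2*G*(11 + G)) (v(G) = 21/(((2*G)*(11 + G))) = 21/((2*G*(11 + G))) = 21*(1/(2*G*(11 + G))) = 21/(2*G*(11 + G)))
(387 + v(r))*(W(-5, 10) + q) = (387 + (21/2)/(14*(11 + 14)))*((-2 + 10) + 252) = (387 + (21/2)*(1/14)/25)*(8 + 252) = (387 + (21/2)*(1/14)*(1/25))*260 = (387 + 3/100)*260 = (38703/100)*260 = 503139/5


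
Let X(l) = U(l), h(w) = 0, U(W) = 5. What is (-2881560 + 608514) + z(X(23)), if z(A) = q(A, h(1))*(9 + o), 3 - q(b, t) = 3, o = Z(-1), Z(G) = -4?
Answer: -2273046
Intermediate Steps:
o = -4
q(b, t) = 0 (q(b, t) = 3 - 1*3 = 3 - 3 = 0)
X(l) = 5
z(A) = 0 (z(A) = 0*(9 - 4) = 0*5 = 0)
(-2881560 + 608514) + z(X(23)) = (-2881560 + 608514) + 0 = -2273046 + 0 = -2273046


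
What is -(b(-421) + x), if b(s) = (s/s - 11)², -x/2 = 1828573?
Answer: 3657046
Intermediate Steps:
x = -3657146 (x = -2*1828573 = -3657146)
b(s) = 100 (b(s) = (1 - 11)² = (-10)² = 100)
-(b(-421) + x) = -(100 - 3657146) = -1*(-3657046) = 3657046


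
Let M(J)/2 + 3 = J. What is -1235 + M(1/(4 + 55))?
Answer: -73217/59 ≈ -1241.0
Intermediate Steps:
M(J) = -6 + 2*J
-1235 + M(1/(4 + 55)) = -1235 + (-6 + 2/(4 + 55)) = -1235 + (-6 + 2/59) = -1235 - 352/59 = -73217/59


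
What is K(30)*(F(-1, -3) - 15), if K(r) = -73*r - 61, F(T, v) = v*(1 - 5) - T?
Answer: 4502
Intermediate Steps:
F(T, v) = -T - 4*v (F(T, v) = v*(-4) - T = -4*v - T = -T - 4*v)
K(r) = -61 - 73*r
K(30)*(F(-1, -3) - 15) = (-61 - 73*30)*((-1*(-1) - 4*(-3)) - 15) = (-61 - 2190)*((1 + 12) - 15) = -2251*(13 - 15) = -2251*(-2) = 4502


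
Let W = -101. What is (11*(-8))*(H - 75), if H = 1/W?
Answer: 666688/101 ≈ 6600.9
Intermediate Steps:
H = -1/101 (H = 1/(-101) = -1/101 ≈ -0.0099010)
(11*(-8))*(H - 75) = (11*(-8))*(-1/101 - 75) = -88*(-7576/101) = 666688/101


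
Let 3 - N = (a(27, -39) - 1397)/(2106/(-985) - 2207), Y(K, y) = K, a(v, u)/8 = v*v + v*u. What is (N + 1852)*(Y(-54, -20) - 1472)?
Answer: -6153675404940/2176001 ≈ -2.8280e+6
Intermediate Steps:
a(v, u) = 8*v² + 8*u*v (a(v, u) = 8*(v*v + v*u) = 8*(v² + u*v) = 8*v² + 8*u*v)
N = 2598838/2176001 (N = 3 - (8*27*(-39 + 27) - 1397)/(2106/(-985) - 2207) = 3 - (8*27*(-12) - 1397)/(2106*(-1/985) - 2207) = 3 - (-2592 - 1397)/(-2106/985 - 2207) = 3 - (-3989)/(-2176001/985) = 3 - (-3989)*(-985)/2176001 = 3 - 1*3929165/2176001 = 3 - 3929165/2176001 = 2598838/2176001 ≈ 1.1943)
(N + 1852)*(Y(-54, -20) - 1472) = (2598838/2176001 + 1852)*(-54 - 1472) = (4032552690/2176001)*(-1526) = -6153675404940/2176001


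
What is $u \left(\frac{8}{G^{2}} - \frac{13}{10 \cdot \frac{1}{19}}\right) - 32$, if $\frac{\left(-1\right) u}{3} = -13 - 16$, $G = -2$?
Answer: $- \frac{20069}{10} \approx -2006.9$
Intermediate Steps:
$u = 87$ ($u = - 3 \left(-13 - 16\right) = \left(-3\right) \left(-29\right) = 87$)
$u \left(\frac{8}{G^{2}} - \frac{13}{10 \cdot \frac{1}{19}}\right) - 32 = 87 \left(\frac{8}{\left(-2\right)^{2}} - \frac{13}{10 \cdot \frac{1}{19}}\right) - 32 = 87 \left(\frac{8}{4} - \frac{13}{10 \cdot \frac{1}{19}}\right) - 32 = 87 \left(8 \cdot \frac{1}{4} - \frac{13}{\frac{10}{19}}\right) - 32 = 87 \left(2 - \frac{247}{10}\right) - 32 = 87 \left(- \frac{227}{10}\right) - 32 = - \frac{19749}{10} - 32 = - \frac{20069}{10}$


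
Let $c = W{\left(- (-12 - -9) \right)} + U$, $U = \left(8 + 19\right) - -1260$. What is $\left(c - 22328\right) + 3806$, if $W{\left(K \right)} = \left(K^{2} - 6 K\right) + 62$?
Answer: $-17182$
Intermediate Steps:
$U = 1287$ ($U = 27 + 1260 = 1287$)
$W{\left(K \right)} = 62 + K^{2} - 6 K$
$c = 1340$ ($c = \left(62 + \left(- (-12 - -9)\right)^{2} - 6 \left(- (-12 - -9)\right)\right) + 1287 = \left(62 + \left(- (-12 + 9)\right)^{2} - 6 \left(- (-12 + 9)\right)\right) + 1287 = \left(62 + \left(\left(-1\right) \left(-3\right)\right)^{2} - 6 \left(\left(-1\right) \left(-3\right)\right)\right) + 1287 = \left(62 + 3^{2} - 18\right) + 1287 = \left(62 + 9 - 18\right) + 1287 = 53 + 1287 = 1340$)
$\left(c - 22328\right) + 3806 = \left(1340 - 22328\right) + 3806 = -20988 + 3806 = -17182$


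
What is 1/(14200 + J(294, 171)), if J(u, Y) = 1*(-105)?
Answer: 1/14095 ≈ 7.0947e-5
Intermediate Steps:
J(u, Y) = -105
1/(14200 + J(294, 171)) = 1/(14200 - 105) = 1/14095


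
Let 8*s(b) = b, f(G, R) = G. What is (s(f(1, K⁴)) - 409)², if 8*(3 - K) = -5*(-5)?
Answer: 10699441/64 ≈ 1.6718e+5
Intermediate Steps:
K = -⅛ (K = 3 - (-5)*(-5)/8 = 3 - ⅛*25 = 3 - 25/8 = -⅛ ≈ -0.12500)
s(b) = b/8
(s(f(1, K⁴)) - 409)² = ((⅛)*1 - 409)² = (⅛ - 409)² = (-3271/8)² = 10699441/64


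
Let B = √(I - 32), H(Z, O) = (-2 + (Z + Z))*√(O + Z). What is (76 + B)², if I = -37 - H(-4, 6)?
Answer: (76 + I*√(69 - 10*√2))² ≈ 5721.1 + 1125.8*I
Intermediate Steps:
H(Z, O) = √(O + Z)*(-2 + 2*Z) (H(Z, O) = (-2 + 2*Z)*√(O + Z) = √(O + Z)*(-2 + 2*Z))
I = -37 + 10*√2 (I = -37 - 2*√(6 - 4)*(-1 - 4) = -37 - 2*√2*(-5) = -37 - (-10)*√2 = -37 + 10*√2 ≈ -22.858)
B = √(-69 + 10*√2) (B = √((-37 + 10*√2) - 32) = √(-69 + 10*√2) ≈ 7.4066*I)
(76 + B)² = (76 + √(-69 + 10*√2))²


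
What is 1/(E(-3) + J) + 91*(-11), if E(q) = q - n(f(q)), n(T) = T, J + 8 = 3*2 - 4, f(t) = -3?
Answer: -6007/6 ≈ -1001.2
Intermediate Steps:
J = -6 (J = -8 + (3*2 - 4) = -8 + (6 - 4) = -8 + 2 = -6)
E(q) = 3 + q (E(q) = q - 1*(-3) = q + 3 = 3 + q)
1/(E(-3) + J) + 91*(-11) = 1/((3 - 3) - 6) + 91*(-11) = 1/(0 - 6) - 1001 = 1/(-6) - 1001 = -1/6 - 1001 = -6007/6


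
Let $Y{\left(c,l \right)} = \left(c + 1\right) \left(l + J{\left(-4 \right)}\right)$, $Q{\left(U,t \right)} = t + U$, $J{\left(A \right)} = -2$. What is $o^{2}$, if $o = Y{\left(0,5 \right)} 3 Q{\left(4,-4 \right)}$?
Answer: $0$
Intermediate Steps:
$Q{\left(U,t \right)} = U + t$
$Y{\left(c,l \right)} = \left(1 + c\right) \left(-2 + l\right)$ ($Y{\left(c,l \right)} = \left(c + 1\right) \left(l - 2\right) = \left(1 + c\right) \left(-2 + l\right)$)
$o = 0$ ($o = \left(-2 + 5 - 0 + 0 \cdot 5\right) 3 \left(4 - 4\right) = \left(-2 + 5 + 0 + 0\right) 3 \cdot 0 = 3 \cdot 3 \cdot 0 = 9 \cdot 0 = 0$)
$o^{2} = 0^{2} = 0$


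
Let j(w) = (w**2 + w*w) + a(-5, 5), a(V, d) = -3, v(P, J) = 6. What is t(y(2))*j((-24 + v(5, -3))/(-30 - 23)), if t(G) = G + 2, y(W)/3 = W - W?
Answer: -15558/2809 ≈ -5.5386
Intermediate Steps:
y(W) = 0 (y(W) = 3*(W - W) = 3*0 = 0)
t(G) = 2 + G
j(w) = -3 + 2*w**2 (j(w) = (w**2 + w*w) - 3 = (w**2 + w**2) - 3 = 2*w**2 - 3 = -3 + 2*w**2)
t(y(2))*j((-24 + v(5, -3))/(-30 - 23)) = (2 + 0)*(-3 + 2*((-24 + 6)/(-30 - 23))**2) = 2*(-3 + 2*(-18/(-53))**2) = 2*(-3 + 2*(-18*(-1/53))**2) = 2*(-3 + 2*(18/53)**2) = 2*(-3 + 2*(324/2809)) = 2*(-3 + 648/2809) = 2*(-7779/2809) = -15558/2809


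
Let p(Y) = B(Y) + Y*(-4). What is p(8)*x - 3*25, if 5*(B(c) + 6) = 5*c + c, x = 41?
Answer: -6197/5 ≈ -1239.4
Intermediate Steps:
B(c) = -6 + 6*c/5 (B(c) = -6 + (5*c + c)/5 = -6 + (6*c)/5 = -6 + 6*c/5)
p(Y) = -6 - 14*Y/5 (p(Y) = (-6 + 6*Y/5) + Y*(-4) = (-6 + 6*Y/5) - 4*Y = -6 - 14*Y/5)
p(8)*x - 3*25 = (-6 - 14/5*8)*41 - 3*25 = (-6 - 112/5)*41 - 75 = -142/5*41 - 75 = -5822/5 - 75 = -6197/5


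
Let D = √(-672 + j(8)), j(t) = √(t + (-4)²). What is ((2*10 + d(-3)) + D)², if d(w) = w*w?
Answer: (29 + I*√2*√(336 - √6))² ≈ 173.9 + 1498.0*I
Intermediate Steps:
d(w) = w²
j(t) = √(16 + t) (j(t) = √(t + 16) = √(16 + t))
D = √(-672 + 2*√6) (D = √(-672 + √(16 + 8)) = √(-672 + √24) = √(-672 + 2*√6) ≈ 25.828*I)
((2*10 + d(-3)) + D)² = ((2*10 + (-3)²) + √(-672 + 2*√6))² = ((20 + 9) + √(-672 + 2*√6))² = (29 + √(-672 + 2*√6))²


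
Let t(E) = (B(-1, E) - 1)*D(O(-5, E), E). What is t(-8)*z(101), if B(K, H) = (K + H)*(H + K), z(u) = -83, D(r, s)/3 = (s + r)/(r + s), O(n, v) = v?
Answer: -19920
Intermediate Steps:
D(r, s) = 3 (D(r, s) = 3*((s + r)/(r + s)) = 3*((r + s)/(r + s)) = 3*1 = 3)
B(K, H) = (H + K)² (B(K, H) = (H + K)*(H + K) = (H + K)²)
t(E) = -3 + 3*(-1 + E)² (t(E) = ((E - 1)² - 1)*3 = ((-1 + E)² - 1)*3 = (-1 + (-1 + E)²)*3 = -3 + 3*(-1 + E)²)
t(-8)*z(101) = (3*(-8)*(-2 - 8))*(-83) = (3*(-8)*(-10))*(-83) = 240*(-83) = -19920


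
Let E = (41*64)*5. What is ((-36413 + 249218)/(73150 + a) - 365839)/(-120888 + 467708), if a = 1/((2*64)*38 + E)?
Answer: -160422735538373/152083992072940 ≈ -1.0548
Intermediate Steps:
E = 13120 (E = 2624*5 = 13120)
a = 1/17984 (a = 1/((2*64)*38 + 13120) = 1/(128*38 + 13120) = 1/(4864 + 13120) = 1/17984 ≈ 5.5605e-5)
((-36413 + 249218)/(73150 + a) - 365839)/(-120888 + 467708) = ((-36413 + 249218)/(73150 + 1/17984) - 365839)/(-120888 + 467708) = (212805/(1315529601/17984) - 365839)/346820 = (212805*(17984/1315529601) - 365839)*(1/346820) = (1275695040/438509867 - 365839)*(1/346820) = -160422735538373/438509867*1/346820 = -160422735538373/152083992072940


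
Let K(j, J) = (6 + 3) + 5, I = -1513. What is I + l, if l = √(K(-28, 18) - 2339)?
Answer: -1513 + 5*I*√93 ≈ -1513.0 + 48.218*I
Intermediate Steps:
K(j, J) = 14 (K(j, J) = 9 + 5 = 14)
l = 5*I*√93 (l = √(14 - 2339) = √(-2325) = 5*I*√93 ≈ 48.218*I)
I + l = -1513 + 5*I*√93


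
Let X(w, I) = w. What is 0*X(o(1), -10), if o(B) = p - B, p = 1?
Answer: 0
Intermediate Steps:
o(B) = 1 - B
0*X(o(1), -10) = 0*(1 - 1*1) = 0*(1 - 1) = 0*0 = 0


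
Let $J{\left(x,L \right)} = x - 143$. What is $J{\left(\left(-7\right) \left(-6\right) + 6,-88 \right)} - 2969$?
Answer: $-3064$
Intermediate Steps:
$J{\left(x,L \right)} = -143 + x$
$J{\left(\left(-7\right) \left(-6\right) + 6,-88 \right)} - 2969 = \left(-143 + \left(\left(-7\right) \left(-6\right) + 6\right)\right) - 2969 = \left(-143 + \left(42 + 6\right)\right) - 2969 = \left(-143 + 48\right) - 2969 = -95 - 2969 = -3064$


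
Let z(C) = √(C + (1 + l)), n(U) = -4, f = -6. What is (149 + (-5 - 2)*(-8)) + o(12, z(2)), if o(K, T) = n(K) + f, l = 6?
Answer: 195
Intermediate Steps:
z(C) = √(7 + C) (z(C) = √(C + (1 + 6)) = √(C + 7) = √(7 + C))
o(K, T) = -10 (o(K, T) = -4 - 6 = -10)
(149 + (-5 - 2)*(-8)) + o(12, z(2)) = (149 + (-5 - 2)*(-8)) - 10 = (149 - 7*(-8)) - 10 = (149 + 56) - 10 = 205 - 10 = 195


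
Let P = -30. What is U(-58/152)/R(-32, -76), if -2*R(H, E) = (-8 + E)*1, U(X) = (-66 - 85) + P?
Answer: -181/42 ≈ -4.3095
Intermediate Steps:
U(X) = -181 (U(X) = (-66 - 85) - 30 = -151 - 30 = -181)
R(H, E) = 4 - E/2 (R(H, E) = -(-8 + E)/2 = 4 - E/2)
U(-58/152)/R(-32, -76) = -181/(4 - ½*(-76)) = -181/(4 + 38) = -181/42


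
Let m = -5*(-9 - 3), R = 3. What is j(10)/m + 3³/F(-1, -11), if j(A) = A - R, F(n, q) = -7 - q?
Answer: 103/15 ≈ 6.8667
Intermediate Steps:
j(A) = -3 + A (j(A) = A - 1*3 = A - 3 = -3 + A)
m = 60 (m = -5*(-12) = 60)
j(10)/m + 3³/F(-1, -11) = (-3 + 10)/60 + 3³/(-7 - 1*(-11)) = 7*(1/60) + 27/(-7 + 11) = 7/60 + 27/4 = 103/15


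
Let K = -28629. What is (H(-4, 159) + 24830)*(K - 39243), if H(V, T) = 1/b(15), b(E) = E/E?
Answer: -1685329632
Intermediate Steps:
b(E) = 1
H(V, T) = 1 (H(V, T) = 1/1 = 1)
(H(-4, 159) + 24830)*(K - 39243) = (1 + 24830)*(-28629 - 39243) = 24831*(-67872) = -1685329632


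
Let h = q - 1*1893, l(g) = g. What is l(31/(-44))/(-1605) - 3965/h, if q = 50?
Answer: 280065433/130152660 ≈ 2.1518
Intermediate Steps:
h = -1843 (h = 50 - 1*1893 = 50 - 1893 = -1843)
l(31/(-44))/(-1605) - 3965/h = (31/(-44))/(-1605) - 3965/(-1843) = (31*(-1/44))*(-1/1605) - 3965*(-1/1843) = -31/44*(-1/1605) + 3965/1843 = 31/70620 + 3965/1843 = 280065433/130152660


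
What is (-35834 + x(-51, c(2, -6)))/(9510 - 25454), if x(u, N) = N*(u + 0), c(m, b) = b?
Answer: 4441/1993 ≈ 2.2283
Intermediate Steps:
x(u, N) = N*u
(-35834 + x(-51, c(2, -6)))/(9510 - 25454) = (-35834 - 6*(-51))/(9510 - 25454) = (-35834 + 306)/(-15944) = -35528*(-1/15944) = 4441/1993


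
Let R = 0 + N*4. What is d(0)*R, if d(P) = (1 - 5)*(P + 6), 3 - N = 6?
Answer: 288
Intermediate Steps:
N = -3 (N = 3 - 1*6 = 3 - 6 = -3)
R = -12 (R = 0 - 3*4 = 0 - 12 = -12)
d(P) = -24 - 4*P (d(P) = -4*(6 + P) = -24 - 4*P)
d(0)*R = (-24 - 4*0)*(-12) = (-24 + 0)*(-12) = -24*(-12) = 288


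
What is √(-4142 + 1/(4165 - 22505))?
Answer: I*√348296228385/9170 ≈ 64.358*I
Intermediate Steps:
√(-4142 + 1/(4165 - 22505)) = √(-4142 + 1/(-18340)) = √(-4142 - 1/18340) = √(-75964281/18340) = I*√348296228385/9170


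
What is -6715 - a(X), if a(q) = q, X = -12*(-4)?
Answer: -6763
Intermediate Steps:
X = 48
-6715 - a(X) = -6715 - 1*48 = -6715 - 48 = -6763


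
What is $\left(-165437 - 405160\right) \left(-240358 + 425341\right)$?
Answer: $-105550744851$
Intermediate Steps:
$\left(-165437 - 405160\right) \left(-240358 + 425341\right) = \left(-570597\right) 184983 = -105550744851$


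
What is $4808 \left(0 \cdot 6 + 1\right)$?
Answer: $4808$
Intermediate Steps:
$4808 \left(0 \cdot 6 + 1\right) = 4808 \left(0 + 1\right) = 4808 \cdot 1 = 4808$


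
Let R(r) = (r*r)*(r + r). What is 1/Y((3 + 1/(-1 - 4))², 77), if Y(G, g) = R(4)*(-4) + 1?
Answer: -1/511 ≈ -0.0019569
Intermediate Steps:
R(r) = 2*r³ (R(r) = r²*(2*r) = 2*r³)
Y(G, g) = -511 (Y(G, g) = (2*4³)*(-4) + 1 = (2*64)*(-4) + 1 = 128*(-4) + 1 = -512 + 1 = -511)
1/Y((3 + 1/(-1 - 4))², 77) = 1/(-511) = -1/511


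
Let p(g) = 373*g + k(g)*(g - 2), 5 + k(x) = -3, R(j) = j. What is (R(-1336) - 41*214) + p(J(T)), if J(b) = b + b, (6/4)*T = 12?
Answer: -4254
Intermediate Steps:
T = 8 (T = (⅔)*12 = 8)
J(b) = 2*b
k(x) = -8 (k(x) = -5 - 3 = -8)
p(g) = 16 + 365*g (p(g) = 373*g - 8*(g - 2) = 373*g - 8*(-2 + g) = 373*g + (16 - 8*g) = 16 + 365*g)
(R(-1336) - 41*214) + p(J(T)) = (-1336 - 41*214) + (16 + 365*(2*8)) = (-1336 - 1*8774) + (16 + 365*16) = (-1336 - 8774) + (16 + 5840) = -10110 + 5856 = -4254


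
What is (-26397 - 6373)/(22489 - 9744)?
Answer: -6554/2549 ≈ -2.5712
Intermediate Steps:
(-26397 - 6373)/(22489 - 9744) = -32770/12745 = -32770*1/12745 = -6554/2549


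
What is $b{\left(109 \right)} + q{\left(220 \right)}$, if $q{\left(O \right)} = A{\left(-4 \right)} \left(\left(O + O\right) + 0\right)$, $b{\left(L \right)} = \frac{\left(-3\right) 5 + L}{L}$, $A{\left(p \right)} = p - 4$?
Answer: $- \frac{383586}{109} \approx -3519.1$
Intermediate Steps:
$A{\left(p \right)} = -4 + p$ ($A{\left(p \right)} = p - 4 = -4 + p$)
$b{\left(L \right)} = \frac{-15 + L}{L}$
$q{\left(O \right)} = - 16 O$ ($q{\left(O \right)} = \left(-4 - 4\right) \left(\left(O + O\right) + 0\right) = - 8 \left(2 O + 0\right) = - 8 \cdot 2 O = - 16 O$)
$b{\left(109 \right)} + q{\left(220 \right)} = \frac{-15 + 109}{109} - 3520 = \frac{1}{109} \cdot 94 - 3520 = \frac{94}{109} - 3520 = - \frac{383586}{109}$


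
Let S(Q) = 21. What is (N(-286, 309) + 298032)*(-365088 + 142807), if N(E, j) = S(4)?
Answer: -66251518893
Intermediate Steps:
N(E, j) = 21
(N(-286, 309) + 298032)*(-365088 + 142807) = (21 + 298032)*(-365088 + 142807) = 298053*(-222281) = -66251518893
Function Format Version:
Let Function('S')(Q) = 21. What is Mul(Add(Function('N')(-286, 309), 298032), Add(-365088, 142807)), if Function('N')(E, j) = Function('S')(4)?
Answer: -66251518893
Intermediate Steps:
Function('N')(E, j) = 21
Mul(Add(Function('N')(-286, 309), 298032), Add(-365088, 142807)) = Mul(Add(21, 298032), Add(-365088, 142807)) = Mul(298053, -222281) = -66251518893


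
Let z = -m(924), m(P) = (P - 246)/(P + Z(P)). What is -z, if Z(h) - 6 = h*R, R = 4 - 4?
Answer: 113/155 ≈ 0.72903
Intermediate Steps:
R = 0
Z(h) = 6 (Z(h) = 6 + h*0 = 6 + 0 = 6)
m(P) = (-246 + P)/(6 + P) (m(P) = (P - 246)/(P + 6) = (-246 + P)/(6 + P))
z = -113/155 (z = -(-246 + 924)/(6 + 924) = -678/930 = -1*113/155 = -113/155 ≈ -0.72903)
-z = -1*(-113/155) = 113/155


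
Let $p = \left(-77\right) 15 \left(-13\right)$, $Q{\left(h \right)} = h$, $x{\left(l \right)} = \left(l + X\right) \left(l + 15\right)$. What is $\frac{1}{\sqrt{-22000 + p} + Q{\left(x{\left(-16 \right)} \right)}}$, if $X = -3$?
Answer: $\frac{19}{7346} - \frac{i \sqrt{6985}}{7346} \approx 0.0025864 - 0.011377 i$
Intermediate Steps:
$x{\left(l \right)} = \left(-3 + l\right) \left(15 + l\right)$ ($x{\left(l \right)} = \left(l - 3\right) \left(l + 15\right) = \left(-3 + l\right) \left(15 + l\right)$)
$p = 15015$ ($p = \left(-1155\right) \left(-13\right) = 15015$)
$\frac{1}{\sqrt{-22000 + p} + Q{\left(x{\left(-16 \right)} \right)}} = \frac{1}{\sqrt{-22000 + 15015} + \left(-45 + \left(-16\right)^{2} + 12 \left(-16\right)\right)} = \frac{1}{\sqrt{-6985} - -19} = \frac{1}{i \sqrt{6985} + 19} = \frac{1}{19 + i \sqrt{6985}}$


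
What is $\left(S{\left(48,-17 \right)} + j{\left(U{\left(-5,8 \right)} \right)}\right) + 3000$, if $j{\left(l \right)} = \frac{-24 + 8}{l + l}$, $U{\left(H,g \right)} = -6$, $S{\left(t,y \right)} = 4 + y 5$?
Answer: $\frac{8761}{3} \approx 2920.3$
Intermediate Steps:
$S{\left(t,y \right)} = 4 + 5 y$
$j{\left(l \right)} = - \frac{8}{l}$ ($j{\left(l \right)} = - \frac{16}{2 l} = - 16 \frac{1}{2 l} = - \frac{8}{l}$)
$\left(S{\left(48,-17 \right)} + j{\left(U{\left(-5,8 \right)} \right)}\right) + 3000 = \left(\left(4 + 5 \left(-17\right)\right) - \frac{8}{-6}\right) + 3000 = \left(\left(4 - 85\right) - - \frac{4}{3}\right) + 3000 = \left(-81 + \frac{4}{3}\right) + 3000 = - \frac{239}{3} + 3000 = \frac{8761}{3}$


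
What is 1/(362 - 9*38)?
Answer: 1/20 ≈ 0.050000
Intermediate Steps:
1/(362 - 9*38) = 1/(362 - 342) = 1/20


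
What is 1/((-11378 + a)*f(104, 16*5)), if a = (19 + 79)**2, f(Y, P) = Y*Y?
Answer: -1/19187584 ≈ -5.2117e-8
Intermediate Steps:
f(Y, P) = Y**2
a = 9604 (a = 98**2 = 9604)
1/((-11378 + a)*f(104, 16*5)) = 1/((-11378 + 9604)*(104**2)) = 1/(-1774*10816) = -1/1774*1/10816 = -1/19187584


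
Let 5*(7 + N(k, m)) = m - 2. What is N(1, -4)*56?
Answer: -2296/5 ≈ -459.20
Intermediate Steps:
N(k, m) = -37/5 + m/5 (N(k, m) = -7 + (m - 2)/5 = -7 + (-2 + m)/5 = -7 + (-2/5 + m/5) = -37/5 + m/5)
N(1, -4)*56 = (-37/5 + (1/5)*(-4))*56 = (-37/5 - 4/5)*56 = -41/5*56 = -2296/5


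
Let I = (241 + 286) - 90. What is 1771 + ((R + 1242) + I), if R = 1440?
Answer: 4890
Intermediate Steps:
I = 437 (I = 527 - 90 = 437)
1771 + ((R + 1242) + I) = 1771 + ((1440 + 1242) + 437) = 1771 + (2682 + 437) = 1771 + 3119 = 4890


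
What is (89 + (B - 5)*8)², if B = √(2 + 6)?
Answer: 2913 + 1568*√2 ≈ 5130.5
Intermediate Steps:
B = 2*√2 (B = √8 = 2*√2 ≈ 2.8284)
(89 + (B - 5)*8)² = (89 + (2*√2 - 5)*8)² = (89 + (-5 + 2*√2)*8)² = (89 + (-40 + 16*√2))² = (49 + 16*√2)²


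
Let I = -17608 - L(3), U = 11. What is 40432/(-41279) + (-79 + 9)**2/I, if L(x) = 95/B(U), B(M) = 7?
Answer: -914742476/727400847 ≈ -1.2575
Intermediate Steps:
L(x) = 95/7
I = -123351/7 (I = -17608 - 1*95/7 = -17608 - 95/7 = -123351/7 ≈ -17622.)
40432/(-41279) + (-79 + 9)**2/I = 40432/(-41279) + (-79 + 9)**2/(-123351/7) = 40432*(-1/41279) + (-70)**2*(-7/123351) = -5776/5897 + 4900*(-7/123351) = -5776/5897 - 34300/123351 = -914742476/727400847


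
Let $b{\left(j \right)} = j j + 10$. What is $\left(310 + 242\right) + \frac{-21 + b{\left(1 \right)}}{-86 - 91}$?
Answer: $\frac{97714}{177} \approx 552.06$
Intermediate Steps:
$b{\left(j \right)} = 10 + j^{2}$ ($b{\left(j \right)} = j^{2} + 10 = 10 + j^{2}$)
$\left(310 + 242\right) + \frac{-21 + b{\left(1 \right)}}{-86 - 91} = \left(310 + 242\right) + \frac{-21 + \left(10 + 1^{2}\right)}{-86 - 91} = 552 + \frac{-21 + \left(10 + 1\right)}{-177} = 552 + \left(-21 + 11\right) \left(- \frac{1}{177}\right) = 552 - - \frac{10}{177} = 552 + \frac{10}{177} = \frac{97714}{177}$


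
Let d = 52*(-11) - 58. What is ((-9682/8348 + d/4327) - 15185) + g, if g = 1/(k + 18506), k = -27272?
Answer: -601080926922190/39580457967 ≈ -15186.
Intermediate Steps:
d = -630 (d = -572 - 58 = -630)
g = -1/8766 (g = 1/(-27272 + 18506) = 1/(-8766) = -1/8766 ≈ -0.00011408)
((-9682/8348 + d/4327) - 15185) + g = ((-9682/8348 - 630/4327) - 15185) - 1/8766 = ((-9682*1/8348 - 630*1/4327) - 15185) - 1/8766 = ((-4841/4174 - 630/4327) - 15185) - 1/8766 = (-23576627/18060898 - 15185) - 1/8766 = -274278312757/18060898 - 1/8766 = -601080926922190/39580457967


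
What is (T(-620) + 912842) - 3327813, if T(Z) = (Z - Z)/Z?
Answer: -2414971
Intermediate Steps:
T(Z) = 0 (T(Z) = 0/Z = 0)
(T(-620) + 912842) - 3327813 = (0 + 912842) - 3327813 = 912842 - 3327813 = -2414971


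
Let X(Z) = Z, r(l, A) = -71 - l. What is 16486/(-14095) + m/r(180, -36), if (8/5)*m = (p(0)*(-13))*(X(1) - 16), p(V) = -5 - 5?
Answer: 52161181/14151380 ≈ 3.6859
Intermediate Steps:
p(V) = -10
m = -4875/4 (m = 5*((-10*(-13))*(1 - 16))/8 = 5*(130*(-15))/8 = (5/8)*(-1950) = -4875/4 ≈ -1218.8)
16486/(-14095) + m/r(180, -36) = 16486/(-14095) - 4875/(4*(-71 - 1*180)) = 16486*(-1/14095) - 4875/(4*(-71 - 180)) = -16486/14095 - 4875/4/(-251) = -16486/14095 - 4875/4*(-1/251) = -16486/14095 + 4875/1004 = 52161181/14151380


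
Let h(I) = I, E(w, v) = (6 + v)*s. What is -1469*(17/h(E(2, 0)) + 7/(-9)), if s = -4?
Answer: 157183/72 ≈ 2183.1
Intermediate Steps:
E(w, v) = -24 - 4*v (E(w, v) = (6 + v)*(-4) = -24 - 4*v)
-1469*(17/h(E(2, 0)) + 7/(-9)) = -1469*(17/(-24 - 4*0) + 7/(-9)) = -1469*(17/(-24 + 0) + 7*(-⅑)) = -1469*(17/(-24) - 7/9) = -1469*(17*(-1/24) - 7/9) = -1469*(-17/24 - 7/9) = -1469*(-107/72) = 157183/72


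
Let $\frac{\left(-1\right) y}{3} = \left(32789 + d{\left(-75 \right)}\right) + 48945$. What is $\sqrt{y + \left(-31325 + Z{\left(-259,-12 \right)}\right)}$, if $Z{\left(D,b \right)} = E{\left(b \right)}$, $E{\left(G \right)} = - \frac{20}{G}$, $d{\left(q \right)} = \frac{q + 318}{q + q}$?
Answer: $\frac{i \sqrt{248868426}}{30} \approx 525.85 i$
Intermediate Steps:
$d{\left(q \right)} = \frac{318 + q}{2 q}$
$Z{\left(D,b \right)} = - \frac{20}{b}$
$y = - \frac{12259857}{50}$ ($y = - 3 \left(\left(32789 + \frac{318 - 75}{2 \left(-75\right)}\right) + 48945\right) = - 3 \left(\left(32789 + \frac{1}{2} \left(- \frac{1}{75}\right) 243\right) + 48945\right) = - 3 \left(\left(32789 - \frac{81}{50}\right) + 48945\right) = - 3 \left(\frac{1639369}{50} + 48945\right) = \left(-3\right) \frac{4086619}{50} = - \frac{12259857}{50} \approx -2.452 \cdot 10^{5}$)
$\sqrt{y + \left(-31325 + Z{\left(-259,-12 \right)}\right)} = \sqrt{- \frac{12259857}{50} - \left(31325 + \frac{20}{-12}\right)} = \sqrt{- \frac{12259857}{50} - \frac{93970}{3}} = \sqrt{- \frac{41478071}{150}} = \frac{i \sqrt{248868426}}{30}$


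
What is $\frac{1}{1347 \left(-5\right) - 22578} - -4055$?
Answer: $\frac{118864214}{29313} \approx 4055.0$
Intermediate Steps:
$\frac{1}{1347 \left(-5\right) - 22578} - -4055 = \frac{1}{-6735 - 22578} + 4055 = \frac{1}{-29313} + 4055 = - \frac{1}{29313} + 4055 = \frac{118864214}{29313}$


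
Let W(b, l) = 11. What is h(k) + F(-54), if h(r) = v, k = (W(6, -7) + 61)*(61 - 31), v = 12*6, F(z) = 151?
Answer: 223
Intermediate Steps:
v = 72
k = 2160 (k = (11 + 61)*(61 - 31) = 72*30 = 2160)
h(r) = 72
h(k) + F(-54) = 72 + 151 = 223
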